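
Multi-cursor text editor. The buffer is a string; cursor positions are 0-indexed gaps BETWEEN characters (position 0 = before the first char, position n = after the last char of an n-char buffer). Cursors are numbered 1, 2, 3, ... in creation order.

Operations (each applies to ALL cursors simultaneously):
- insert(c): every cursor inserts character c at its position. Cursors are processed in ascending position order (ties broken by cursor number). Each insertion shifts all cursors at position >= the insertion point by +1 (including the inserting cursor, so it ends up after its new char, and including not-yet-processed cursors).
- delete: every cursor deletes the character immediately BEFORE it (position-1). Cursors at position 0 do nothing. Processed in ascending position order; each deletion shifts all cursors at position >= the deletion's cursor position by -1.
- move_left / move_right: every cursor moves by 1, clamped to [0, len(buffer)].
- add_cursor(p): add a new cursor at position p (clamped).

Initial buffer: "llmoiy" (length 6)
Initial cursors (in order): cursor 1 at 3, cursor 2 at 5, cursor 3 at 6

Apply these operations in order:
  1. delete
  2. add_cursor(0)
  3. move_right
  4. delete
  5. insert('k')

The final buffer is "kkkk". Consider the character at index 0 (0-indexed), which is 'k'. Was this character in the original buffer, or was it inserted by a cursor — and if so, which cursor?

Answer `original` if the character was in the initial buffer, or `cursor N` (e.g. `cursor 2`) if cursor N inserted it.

Answer: cursor 1

Derivation:
After op 1 (delete): buffer="llo" (len 3), cursors c1@2 c2@3 c3@3, authorship ...
After op 2 (add_cursor(0)): buffer="llo" (len 3), cursors c4@0 c1@2 c2@3 c3@3, authorship ...
After op 3 (move_right): buffer="llo" (len 3), cursors c4@1 c1@3 c2@3 c3@3, authorship ...
After op 4 (delete): buffer="" (len 0), cursors c1@0 c2@0 c3@0 c4@0, authorship 
After op 5 (insert('k')): buffer="kkkk" (len 4), cursors c1@4 c2@4 c3@4 c4@4, authorship 1234
Authorship (.=original, N=cursor N): 1 2 3 4
Index 0: author = 1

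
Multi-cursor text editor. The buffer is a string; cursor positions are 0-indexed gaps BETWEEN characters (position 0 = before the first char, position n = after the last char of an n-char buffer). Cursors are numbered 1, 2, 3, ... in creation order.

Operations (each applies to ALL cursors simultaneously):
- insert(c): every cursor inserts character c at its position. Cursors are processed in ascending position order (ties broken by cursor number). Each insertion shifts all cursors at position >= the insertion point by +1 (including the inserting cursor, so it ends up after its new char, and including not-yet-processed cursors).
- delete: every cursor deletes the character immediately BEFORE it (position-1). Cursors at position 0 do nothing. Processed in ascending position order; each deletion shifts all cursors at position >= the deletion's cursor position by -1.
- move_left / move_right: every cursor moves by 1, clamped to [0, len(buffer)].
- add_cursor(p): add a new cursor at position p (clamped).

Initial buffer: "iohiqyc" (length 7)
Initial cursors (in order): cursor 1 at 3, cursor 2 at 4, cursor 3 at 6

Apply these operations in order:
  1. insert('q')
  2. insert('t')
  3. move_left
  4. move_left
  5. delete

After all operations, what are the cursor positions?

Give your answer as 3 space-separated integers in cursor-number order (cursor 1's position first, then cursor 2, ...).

After op 1 (insert('q')): buffer="iohqiqqyqc" (len 10), cursors c1@4 c2@6 c3@9, authorship ...1.2..3.
After op 2 (insert('t')): buffer="iohqtiqtqyqtc" (len 13), cursors c1@5 c2@8 c3@12, authorship ...11.22..33.
After op 3 (move_left): buffer="iohqtiqtqyqtc" (len 13), cursors c1@4 c2@7 c3@11, authorship ...11.22..33.
After op 4 (move_left): buffer="iohqtiqtqyqtc" (len 13), cursors c1@3 c2@6 c3@10, authorship ...11.22..33.
After op 5 (delete): buffer="ioqtqtqqtc" (len 10), cursors c1@2 c2@4 c3@7, authorship ..1122.33.

Answer: 2 4 7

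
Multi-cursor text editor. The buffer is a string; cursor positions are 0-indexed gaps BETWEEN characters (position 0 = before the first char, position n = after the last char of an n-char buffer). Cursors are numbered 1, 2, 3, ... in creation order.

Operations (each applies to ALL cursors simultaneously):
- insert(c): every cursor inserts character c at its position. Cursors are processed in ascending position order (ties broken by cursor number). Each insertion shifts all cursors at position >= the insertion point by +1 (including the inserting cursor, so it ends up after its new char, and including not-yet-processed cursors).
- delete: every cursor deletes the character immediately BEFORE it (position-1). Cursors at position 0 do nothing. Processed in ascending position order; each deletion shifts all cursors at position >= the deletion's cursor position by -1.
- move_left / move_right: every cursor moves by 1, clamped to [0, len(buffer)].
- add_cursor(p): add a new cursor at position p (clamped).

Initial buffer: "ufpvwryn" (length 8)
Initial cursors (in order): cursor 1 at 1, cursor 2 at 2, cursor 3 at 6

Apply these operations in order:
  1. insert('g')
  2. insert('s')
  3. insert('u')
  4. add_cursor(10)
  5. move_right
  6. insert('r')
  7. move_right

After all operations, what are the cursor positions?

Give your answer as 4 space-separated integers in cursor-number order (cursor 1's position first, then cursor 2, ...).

Answer: 7 12 21 15

Derivation:
After op 1 (insert('g')): buffer="ugfgpvwrgyn" (len 11), cursors c1@2 c2@4 c3@9, authorship .1.2....3..
After op 2 (insert('s')): buffer="ugsfgspvwrgsyn" (len 14), cursors c1@3 c2@6 c3@12, authorship .11.22....33..
After op 3 (insert('u')): buffer="ugsufgsupvwrgsuyn" (len 17), cursors c1@4 c2@8 c3@15, authorship .111.222....333..
After op 4 (add_cursor(10)): buffer="ugsufgsupvwrgsuyn" (len 17), cursors c1@4 c2@8 c4@10 c3@15, authorship .111.222....333..
After op 5 (move_right): buffer="ugsufgsupvwrgsuyn" (len 17), cursors c1@5 c2@9 c4@11 c3@16, authorship .111.222....333..
After op 6 (insert('r')): buffer="ugsufrgsuprvwrrgsuyrn" (len 21), cursors c1@6 c2@11 c4@14 c3@20, authorship .111.1222.2..4.333.3.
After op 7 (move_right): buffer="ugsufrgsuprvwrrgsuyrn" (len 21), cursors c1@7 c2@12 c4@15 c3@21, authorship .111.1222.2..4.333.3.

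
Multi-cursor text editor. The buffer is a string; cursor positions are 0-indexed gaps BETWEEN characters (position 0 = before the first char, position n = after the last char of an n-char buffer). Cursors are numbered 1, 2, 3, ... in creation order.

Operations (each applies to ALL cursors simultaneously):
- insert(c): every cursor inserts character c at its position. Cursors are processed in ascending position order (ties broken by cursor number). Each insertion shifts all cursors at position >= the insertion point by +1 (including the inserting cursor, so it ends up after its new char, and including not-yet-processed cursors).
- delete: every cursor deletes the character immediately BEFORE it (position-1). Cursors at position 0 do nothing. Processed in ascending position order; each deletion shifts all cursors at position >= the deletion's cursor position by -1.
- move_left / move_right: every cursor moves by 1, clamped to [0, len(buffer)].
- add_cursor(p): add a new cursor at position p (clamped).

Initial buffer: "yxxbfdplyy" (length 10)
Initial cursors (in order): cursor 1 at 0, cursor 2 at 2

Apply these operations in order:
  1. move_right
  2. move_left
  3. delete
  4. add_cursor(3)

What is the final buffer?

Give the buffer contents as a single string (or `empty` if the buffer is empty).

After op 1 (move_right): buffer="yxxbfdplyy" (len 10), cursors c1@1 c2@3, authorship ..........
After op 2 (move_left): buffer="yxxbfdplyy" (len 10), cursors c1@0 c2@2, authorship ..........
After op 3 (delete): buffer="yxbfdplyy" (len 9), cursors c1@0 c2@1, authorship .........
After op 4 (add_cursor(3)): buffer="yxbfdplyy" (len 9), cursors c1@0 c2@1 c3@3, authorship .........

Answer: yxbfdplyy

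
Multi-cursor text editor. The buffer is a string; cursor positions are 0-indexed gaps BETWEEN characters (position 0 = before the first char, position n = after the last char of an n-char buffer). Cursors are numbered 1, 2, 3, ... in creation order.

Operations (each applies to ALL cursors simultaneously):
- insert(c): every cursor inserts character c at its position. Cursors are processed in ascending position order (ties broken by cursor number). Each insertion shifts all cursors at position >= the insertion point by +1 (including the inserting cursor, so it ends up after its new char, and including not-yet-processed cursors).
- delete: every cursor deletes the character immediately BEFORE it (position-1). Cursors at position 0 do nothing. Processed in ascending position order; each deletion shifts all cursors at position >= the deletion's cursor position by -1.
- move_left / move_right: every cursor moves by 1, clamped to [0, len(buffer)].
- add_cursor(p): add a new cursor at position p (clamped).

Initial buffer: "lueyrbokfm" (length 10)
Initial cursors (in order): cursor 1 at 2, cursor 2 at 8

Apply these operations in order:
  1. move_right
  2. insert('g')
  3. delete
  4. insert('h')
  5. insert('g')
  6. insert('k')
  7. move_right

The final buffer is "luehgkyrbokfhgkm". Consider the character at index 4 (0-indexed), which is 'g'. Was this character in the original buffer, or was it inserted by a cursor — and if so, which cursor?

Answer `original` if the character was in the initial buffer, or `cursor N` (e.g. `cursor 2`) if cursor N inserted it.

After op 1 (move_right): buffer="lueyrbokfm" (len 10), cursors c1@3 c2@9, authorship ..........
After op 2 (insert('g')): buffer="luegyrbokfgm" (len 12), cursors c1@4 c2@11, authorship ...1......2.
After op 3 (delete): buffer="lueyrbokfm" (len 10), cursors c1@3 c2@9, authorship ..........
After op 4 (insert('h')): buffer="luehyrbokfhm" (len 12), cursors c1@4 c2@11, authorship ...1......2.
After op 5 (insert('g')): buffer="luehgyrbokfhgm" (len 14), cursors c1@5 c2@13, authorship ...11......22.
After op 6 (insert('k')): buffer="luehgkyrbokfhgkm" (len 16), cursors c1@6 c2@15, authorship ...111......222.
After op 7 (move_right): buffer="luehgkyrbokfhgkm" (len 16), cursors c1@7 c2@16, authorship ...111......222.
Authorship (.=original, N=cursor N): . . . 1 1 1 . . . . . . 2 2 2 .
Index 4: author = 1

Answer: cursor 1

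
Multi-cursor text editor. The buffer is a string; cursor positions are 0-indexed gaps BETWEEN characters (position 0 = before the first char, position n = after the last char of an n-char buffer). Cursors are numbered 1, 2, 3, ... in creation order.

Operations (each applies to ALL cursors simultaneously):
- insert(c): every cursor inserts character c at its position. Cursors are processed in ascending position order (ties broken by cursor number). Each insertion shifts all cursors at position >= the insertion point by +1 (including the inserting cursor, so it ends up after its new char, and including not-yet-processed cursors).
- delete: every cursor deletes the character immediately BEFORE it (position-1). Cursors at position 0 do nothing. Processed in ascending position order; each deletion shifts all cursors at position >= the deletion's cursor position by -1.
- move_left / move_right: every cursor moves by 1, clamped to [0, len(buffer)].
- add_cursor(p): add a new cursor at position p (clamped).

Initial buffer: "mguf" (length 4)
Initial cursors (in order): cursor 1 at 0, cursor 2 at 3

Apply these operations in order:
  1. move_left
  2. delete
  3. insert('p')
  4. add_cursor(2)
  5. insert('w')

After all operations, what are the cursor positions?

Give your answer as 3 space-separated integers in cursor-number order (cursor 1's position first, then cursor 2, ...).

Answer: 2 6 4

Derivation:
After op 1 (move_left): buffer="mguf" (len 4), cursors c1@0 c2@2, authorship ....
After op 2 (delete): buffer="muf" (len 3), cursors c1@0 c2@1, authorship ...
After op 3 (insert('p')): buffer="pmpuf" (len 5), cursors c1@1 c2@3, authorship 1.2..
After op 4 (add_cursor(2)): buffer="pmpuf" (len 5), cursors c1@1 c3@2 c2@3, authorship 1.2..
After op 5 (insert('w')): buffer="pwmwpwuf" (len 8), cursors c1@2 c3@4 c2@6, authorship 11.322..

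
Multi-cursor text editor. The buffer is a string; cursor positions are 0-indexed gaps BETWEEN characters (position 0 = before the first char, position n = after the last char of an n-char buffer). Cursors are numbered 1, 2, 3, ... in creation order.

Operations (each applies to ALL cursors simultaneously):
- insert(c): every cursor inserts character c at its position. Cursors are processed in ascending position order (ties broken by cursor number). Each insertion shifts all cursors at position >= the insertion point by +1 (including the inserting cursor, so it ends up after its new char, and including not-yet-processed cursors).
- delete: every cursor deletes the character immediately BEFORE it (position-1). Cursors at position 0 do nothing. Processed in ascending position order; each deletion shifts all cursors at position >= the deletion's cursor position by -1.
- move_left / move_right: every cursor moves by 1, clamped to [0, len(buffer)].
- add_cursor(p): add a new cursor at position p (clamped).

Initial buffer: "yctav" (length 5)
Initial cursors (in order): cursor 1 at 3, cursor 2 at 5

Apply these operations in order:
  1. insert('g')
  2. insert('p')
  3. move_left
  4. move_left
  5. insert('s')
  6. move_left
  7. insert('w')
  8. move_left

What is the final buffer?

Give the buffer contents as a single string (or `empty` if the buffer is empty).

After op 1 (insert('g')): buffer="yctgavg" (len 7), cursors c1@4 c2@7, authorship ...1..2
After op 2 (insert('p')): buffer="yctgpavgp" (len 9), cursors c1@5 c2@9, authorship ...11..22
After op 3 (move_left): buffer="yctgpavgp" (len 9), cursors c1@4 c2@8, authorship ...11..22
After op 4 (move_left): buffer="yctgpavgp" (len 9), cursors c1@3 c2@7, authorship ...11..22
After op 5 (insert('s')): buffer="yctsgpavsgp" (len 11), cursors c1@4 c2@9, authorship ...111..222
After op 6 (move_left): buffer="yctsgpavsgp" (len 11), cursors c1@3 c2@8, authorship ...111..222
After op 7 (insert('w')): buffer="yctwsgpavwsgp" (len 13), cursors c1@4 c2@10, authorship ...1111..2222
After op 8 (move_left): buffer="yctwsgpavwsgp" (len 13), cursors c1@3 c2@9, authorship ...1111..2222

Answer: yctwsgpavwsgp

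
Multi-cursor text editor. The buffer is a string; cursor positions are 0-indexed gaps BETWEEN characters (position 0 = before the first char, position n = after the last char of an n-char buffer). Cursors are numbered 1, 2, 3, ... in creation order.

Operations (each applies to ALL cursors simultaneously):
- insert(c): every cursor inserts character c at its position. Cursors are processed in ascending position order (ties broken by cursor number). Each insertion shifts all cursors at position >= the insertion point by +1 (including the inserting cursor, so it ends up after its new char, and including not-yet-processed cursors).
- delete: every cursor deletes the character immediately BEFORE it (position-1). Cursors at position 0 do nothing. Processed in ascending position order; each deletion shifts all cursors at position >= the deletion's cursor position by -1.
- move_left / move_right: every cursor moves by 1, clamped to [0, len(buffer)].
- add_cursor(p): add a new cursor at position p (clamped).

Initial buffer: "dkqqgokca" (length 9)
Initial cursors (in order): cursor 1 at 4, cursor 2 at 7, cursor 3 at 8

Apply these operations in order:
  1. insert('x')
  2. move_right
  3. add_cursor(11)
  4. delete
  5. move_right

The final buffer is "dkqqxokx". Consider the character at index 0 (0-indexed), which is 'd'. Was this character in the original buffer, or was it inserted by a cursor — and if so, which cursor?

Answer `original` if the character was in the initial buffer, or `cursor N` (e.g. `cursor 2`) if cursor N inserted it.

Answer: original

Derivation:
After op 1 (insert('x')): buffer="dkqqxgokxcxa" (len 12), cursors c1@5 c2@9 c3@11, authorship ....1...2.3.
After op 2 (move_right): buffer="dkqqxgokxcxa" (len 12), cursors c1@6 c2@10 c3@12, authorship ....1...2.3.
After op 3 (add_cursor(11)): buffer="dkqqxgokxcxa" (len 12), cursors c1@6 c2@10 c4@11 c3@12, authorship ....1...2.3.
After op 4 (delete): buffer="dkqqxokx" (len 8), cursors c1@5 c2@8 c3@8 c4@8, authorship ....1..2
After op 5 (move_right): buffer="dkqqxokx" (len 8), cursors c1@6 c2@8 c3@8 c4@8, authorship ....1..2
Authorship (.=original, N=cursor N): . . . . 1 . . 2
Index 0: author = original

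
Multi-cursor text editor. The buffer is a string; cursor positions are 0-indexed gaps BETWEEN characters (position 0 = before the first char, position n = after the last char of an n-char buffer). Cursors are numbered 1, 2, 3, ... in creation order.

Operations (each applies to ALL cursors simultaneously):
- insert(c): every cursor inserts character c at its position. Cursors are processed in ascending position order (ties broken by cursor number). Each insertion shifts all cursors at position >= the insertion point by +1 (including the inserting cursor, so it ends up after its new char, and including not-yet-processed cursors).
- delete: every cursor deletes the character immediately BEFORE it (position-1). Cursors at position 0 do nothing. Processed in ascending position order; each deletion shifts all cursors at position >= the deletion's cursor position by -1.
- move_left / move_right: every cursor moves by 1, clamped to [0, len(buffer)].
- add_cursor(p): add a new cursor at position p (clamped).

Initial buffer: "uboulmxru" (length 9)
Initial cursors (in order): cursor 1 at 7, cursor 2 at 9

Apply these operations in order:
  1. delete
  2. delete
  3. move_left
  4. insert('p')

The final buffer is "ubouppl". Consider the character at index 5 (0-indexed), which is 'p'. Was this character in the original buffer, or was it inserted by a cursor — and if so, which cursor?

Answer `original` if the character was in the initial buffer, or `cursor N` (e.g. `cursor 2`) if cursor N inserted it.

After op 1 (delete): buffer="uboulmr" (len 7), cursors c1@6 c2@7, authorship .......
After op 2 (delete): buffer="uboul" (len 5), cursors c1@5 c2@5, authorship .....
After op 3 (move_left): buffer="uboul" (len 5), cursors c1@4 c2@4, authorship .....
After op 4 (insert('p')): buffer="ubouppl" (len 7), cursors c1@6 c2@6, authorship ....12.
Authorship (.=original, N=cursor N): . . . . 1 2 .
Index 5: author = 2

Answer: cursor 2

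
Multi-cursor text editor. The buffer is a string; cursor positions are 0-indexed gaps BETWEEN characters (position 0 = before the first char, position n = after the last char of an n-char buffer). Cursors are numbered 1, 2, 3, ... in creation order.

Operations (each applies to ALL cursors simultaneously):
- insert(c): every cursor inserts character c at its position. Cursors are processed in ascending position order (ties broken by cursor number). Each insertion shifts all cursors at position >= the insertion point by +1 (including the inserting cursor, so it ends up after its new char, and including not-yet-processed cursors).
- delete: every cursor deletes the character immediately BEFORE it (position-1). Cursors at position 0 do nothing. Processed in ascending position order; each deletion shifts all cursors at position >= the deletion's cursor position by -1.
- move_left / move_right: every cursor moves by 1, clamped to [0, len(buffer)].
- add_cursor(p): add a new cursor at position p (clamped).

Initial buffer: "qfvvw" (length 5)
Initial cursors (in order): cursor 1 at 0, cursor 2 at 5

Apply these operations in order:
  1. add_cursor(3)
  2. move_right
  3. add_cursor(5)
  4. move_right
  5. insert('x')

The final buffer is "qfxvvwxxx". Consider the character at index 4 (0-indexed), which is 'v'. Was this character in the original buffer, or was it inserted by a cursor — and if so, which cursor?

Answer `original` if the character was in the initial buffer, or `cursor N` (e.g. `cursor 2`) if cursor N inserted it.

After op 1 (add_cursor(3)): buffer="qfvvw" (len 5), cursors c1@0 c3@3 c2@5, authorship .....
After op 2 (move_right): buffer="qfvvw" (len 5), cursors c1@1 c3@4 c2@5, authorship .....
After op 3 (add_cursor(5)): buffer="qfvvw" (len 5), cursors c1@1 c3@4 c2@5 c4@5, authorship .....
After op 4 (move_right): buffer="qfvvw" (len 5), cursors c1@2 c2@5 c3@5 c4@5, authorship .....
After op 5 (insert('x')): buffer="qfxvvwxxx" (len 9), cursors c1@3 c2@9 c3@9 c4@9, authorship ..1...234
Authorship (.=original, N=cursor N): . . 1 . . . 2 3 4
Index 4: author = original

Answer: original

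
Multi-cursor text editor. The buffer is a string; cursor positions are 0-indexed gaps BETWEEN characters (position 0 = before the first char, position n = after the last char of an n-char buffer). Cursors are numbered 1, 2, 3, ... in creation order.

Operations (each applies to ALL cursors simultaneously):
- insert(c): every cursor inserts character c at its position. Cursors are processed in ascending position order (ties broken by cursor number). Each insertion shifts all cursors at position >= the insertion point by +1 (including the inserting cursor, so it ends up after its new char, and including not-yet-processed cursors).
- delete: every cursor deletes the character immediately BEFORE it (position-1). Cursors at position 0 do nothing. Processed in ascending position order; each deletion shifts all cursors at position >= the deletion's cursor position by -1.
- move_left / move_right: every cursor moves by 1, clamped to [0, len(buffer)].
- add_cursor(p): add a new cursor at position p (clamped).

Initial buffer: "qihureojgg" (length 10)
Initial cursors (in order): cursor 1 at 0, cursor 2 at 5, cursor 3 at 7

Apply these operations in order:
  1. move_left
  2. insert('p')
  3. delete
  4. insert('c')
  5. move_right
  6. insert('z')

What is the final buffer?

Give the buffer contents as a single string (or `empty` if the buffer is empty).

After op 1 (move_left): buffer="qihureojgg" (len 10), cursors c1@0 c2@4 c3@6, authorship ..........
After op 2 (insert('p')): buffer="pqihuprepojgg" (len 13), cursors c1@1 c2@6 c3@9, authorship 1....2..3....
After op 3 (delete): buffer="qihureojgg" (len 10), cursors c1@0 c2@4 c3@6, authorship ..........
After op 4 (insert('c')): buffer="cqihucrecojgg" (len 13), cursors c1@1 c2@6 c3@9, authorship 1....2..3....
After op 5 (move_right): buffer="cqihucrecojgg" (len 13), cursors c1@2 c2@7 c3@10, authorship 1....2..3....
After op 6 (insert('z')): buffer="cqzihucrzecozjgg" (len 16), cursors c1@3 c2@9 c3@13, authorship 1.1...2.2.3.3...

Answer: cqzihucrzecozjgg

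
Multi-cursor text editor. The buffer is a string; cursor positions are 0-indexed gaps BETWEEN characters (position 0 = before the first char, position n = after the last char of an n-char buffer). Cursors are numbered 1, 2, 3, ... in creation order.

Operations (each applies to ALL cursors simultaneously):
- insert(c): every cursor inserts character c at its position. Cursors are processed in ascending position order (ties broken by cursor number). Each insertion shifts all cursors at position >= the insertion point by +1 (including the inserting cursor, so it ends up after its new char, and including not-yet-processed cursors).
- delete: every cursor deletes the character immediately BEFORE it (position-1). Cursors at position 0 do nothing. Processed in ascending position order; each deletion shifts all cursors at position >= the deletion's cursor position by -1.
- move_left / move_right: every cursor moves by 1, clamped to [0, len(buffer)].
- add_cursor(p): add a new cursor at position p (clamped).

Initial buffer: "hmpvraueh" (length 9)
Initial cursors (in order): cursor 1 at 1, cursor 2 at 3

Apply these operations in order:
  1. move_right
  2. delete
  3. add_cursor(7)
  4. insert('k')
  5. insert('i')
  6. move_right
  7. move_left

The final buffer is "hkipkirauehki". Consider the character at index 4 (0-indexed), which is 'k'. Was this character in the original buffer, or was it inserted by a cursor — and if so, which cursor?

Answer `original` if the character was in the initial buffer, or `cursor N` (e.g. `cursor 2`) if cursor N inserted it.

Answer: cursor 2

Derivation:
After op 1 (move_right): buffer="hmpvraueh" (len 9), cursors c1@2 c2@4, authorship .........
After op 2 (delete): buffer="hpraueh" (len 7), cursors c1@1 c2@2, authorship .......
After op 3 (add_cursor(7)): buffer="hpraueh" (len 7), cursors c1@1 c2@2 c3@7, authorship .......
After op 4 (insert('k')): buffer="hkpkrauehk" (len 10), cursors c1@2 c2@4 c3@10, authorship .1.2.....3
After op 5 (insert('i')): buffer="hkipkirauehki" (len 13), cursors c1@3 c2@6 c3@13, authorship .11.22.....33
After op 6 (move_right): buffer="hkipkirauehki" (len 13), cursors c1@4 c2@7 c3@13, authorship .11.22.....33
After op 7 (move_left): buffer="hkipkirauehki" (len 13), cursors c1@3 c2@6 c3@12, authorship .11.22.....33
Authorship (.=original, N=cursor N): . 1 1 . 2 2 . . . . . 3 3
Index 4: author = 2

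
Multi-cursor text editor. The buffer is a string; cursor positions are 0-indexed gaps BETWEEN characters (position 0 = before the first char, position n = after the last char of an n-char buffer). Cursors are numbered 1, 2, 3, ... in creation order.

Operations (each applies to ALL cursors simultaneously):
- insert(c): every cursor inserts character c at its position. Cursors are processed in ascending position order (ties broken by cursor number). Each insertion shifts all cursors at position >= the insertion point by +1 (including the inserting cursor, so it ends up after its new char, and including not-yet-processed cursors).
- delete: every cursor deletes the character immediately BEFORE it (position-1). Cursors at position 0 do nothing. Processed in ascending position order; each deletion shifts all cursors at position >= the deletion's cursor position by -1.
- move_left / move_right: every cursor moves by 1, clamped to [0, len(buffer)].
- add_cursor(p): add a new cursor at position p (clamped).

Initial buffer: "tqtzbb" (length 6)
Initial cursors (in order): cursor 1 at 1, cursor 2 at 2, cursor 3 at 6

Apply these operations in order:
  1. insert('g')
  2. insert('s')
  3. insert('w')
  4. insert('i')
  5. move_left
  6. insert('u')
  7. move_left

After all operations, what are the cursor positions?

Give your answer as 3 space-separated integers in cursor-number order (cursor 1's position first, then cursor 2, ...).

Answer: 4 10 19

Derivation:
After op 1 (insert('g')): buffer="tgqgtzbbg" (len 9), cursors c1@2 c2@4 c3@9, authorship .1.2....3
After op 2 (insert('s')): buffer="tgsqgstzbbgs" (len 12), cursors c1@3 c2@6 c3@12, authorship .11.22....33
After op 3 (insert('w')): buffer="tgswqgswtzbbgsw" (len 15), cursors c1@4 c2@8 c3@15, authorship .111.222....333
After op 4 (insert('i')): buffer="tgswiqgswitzbbgswi" (len 18), cursors c1@5 c2@10 c3@18, authorship .1111.2222....3333
After op 5 (move_left): buffer="tgswiqgswitzbbgswi" (len 18), cursors c1@4 c2@9 c3@17, authorship .1111.2222....3333
After op 6 (insert('u')): buffer="tgswuiqgswuitzbbgswui" (len 21), cursors c1@5 c2@11 c3@20, authorship .11111.22222....33333
After op 7 (move_left): buffer="tgswuiqgswuitzbbgswui" (len 21), cursors c1@4 c2@10 c3@19, authorship .11111.22222....33333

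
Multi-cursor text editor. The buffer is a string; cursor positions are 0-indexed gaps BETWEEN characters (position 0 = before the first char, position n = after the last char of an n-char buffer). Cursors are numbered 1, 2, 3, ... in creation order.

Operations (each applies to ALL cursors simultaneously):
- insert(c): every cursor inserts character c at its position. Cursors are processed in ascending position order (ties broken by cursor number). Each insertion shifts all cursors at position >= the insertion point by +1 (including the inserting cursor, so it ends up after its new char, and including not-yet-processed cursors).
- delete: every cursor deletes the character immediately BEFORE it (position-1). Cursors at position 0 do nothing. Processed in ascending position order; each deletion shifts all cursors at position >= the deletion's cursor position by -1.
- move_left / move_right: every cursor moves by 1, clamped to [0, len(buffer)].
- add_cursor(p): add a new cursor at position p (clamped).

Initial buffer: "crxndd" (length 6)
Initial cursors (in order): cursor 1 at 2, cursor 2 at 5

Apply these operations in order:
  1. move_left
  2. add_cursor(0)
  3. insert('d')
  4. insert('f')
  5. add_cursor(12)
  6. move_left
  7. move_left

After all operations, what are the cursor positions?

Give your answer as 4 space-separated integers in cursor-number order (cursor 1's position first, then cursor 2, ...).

After op 1 (move_left): buffer="crxndd" (len 6), cursors c1@1 c2@4, authorship ......
After op 2 (add_cursor(0)): buffer="crxndd" (len 6), cursors c3@0 c1@1 c2@4, authorship ......
After op 3 (insert('d')): buffer="dcdrxnddd" (len 9), cursors c3@1 c1@3 c2@7, authorship 3.1...2..
After op 4 (insert('f')): buffer="dfcdfrxndfdd" (len 12), cursors c3@2 c1@5 c2@10, authorship 33.11...22..
After op 5 (add_cursor(12)): buffer="dfcdfrxndfdd" (len 12), cursors c3@2 c1@5 c2@10 c4@12, authorship 33.11...22..
After op 6 (move_left): buffer="dfcdfrxndfdd" (len 12), cursors c3@1 c1@4 c2@9 c4@11, authorship 33.11...22..
After op 7 (move_left): buffer="dfcdfrxndfdd" (len 12), cursors c3@0 c1@3 c2@8 c4@10, authorship 33.11...22..

Answer: 3 8 0 10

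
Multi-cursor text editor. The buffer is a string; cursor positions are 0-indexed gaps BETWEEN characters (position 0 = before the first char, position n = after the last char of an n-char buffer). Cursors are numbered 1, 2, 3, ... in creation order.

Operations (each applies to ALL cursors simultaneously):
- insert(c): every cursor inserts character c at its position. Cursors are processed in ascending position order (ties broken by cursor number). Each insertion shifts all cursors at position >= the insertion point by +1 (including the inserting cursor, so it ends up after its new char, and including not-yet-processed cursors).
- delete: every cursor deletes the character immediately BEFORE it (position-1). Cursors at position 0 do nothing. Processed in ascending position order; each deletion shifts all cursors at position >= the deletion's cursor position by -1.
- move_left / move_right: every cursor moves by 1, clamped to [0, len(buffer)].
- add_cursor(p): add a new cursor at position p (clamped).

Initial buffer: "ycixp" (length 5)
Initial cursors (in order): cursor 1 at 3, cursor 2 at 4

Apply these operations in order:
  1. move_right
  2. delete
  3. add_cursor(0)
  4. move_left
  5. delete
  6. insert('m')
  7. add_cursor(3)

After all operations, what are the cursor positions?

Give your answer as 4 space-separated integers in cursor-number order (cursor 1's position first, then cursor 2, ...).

After op 1 (move_right): buffer="ycixp" (len 5), cursors c1@4 c2@5, authorship .....
After op 2 (delete): buffer="yci" (len 3), cursors c1@3 c2@3, authorship ...
After op 3 (add_cursor(0)): buffer="yci" (len 3), cursors c3@0 c1@3 c2@3, authorship ...
After op 4 (move_left): buffer="yci" (len 3), cursors c3@0 c1@2 c2@2, authorship ...
After op 5 (delete): buffer="i" (len 1), cursors c1@0 c2@0 c3@0, authorship .
After op 6 (insert('m')): buffer="mmmi" (len 4), cursors c1@3 c2@3 c3@3, authorship 123.
After op 7 (add_cursor(3)): buffer="mmmi" (len 4), cursors c1@3 c2@3 c3@3 c4@3, authorship 123.

Answer: 3 3 3 3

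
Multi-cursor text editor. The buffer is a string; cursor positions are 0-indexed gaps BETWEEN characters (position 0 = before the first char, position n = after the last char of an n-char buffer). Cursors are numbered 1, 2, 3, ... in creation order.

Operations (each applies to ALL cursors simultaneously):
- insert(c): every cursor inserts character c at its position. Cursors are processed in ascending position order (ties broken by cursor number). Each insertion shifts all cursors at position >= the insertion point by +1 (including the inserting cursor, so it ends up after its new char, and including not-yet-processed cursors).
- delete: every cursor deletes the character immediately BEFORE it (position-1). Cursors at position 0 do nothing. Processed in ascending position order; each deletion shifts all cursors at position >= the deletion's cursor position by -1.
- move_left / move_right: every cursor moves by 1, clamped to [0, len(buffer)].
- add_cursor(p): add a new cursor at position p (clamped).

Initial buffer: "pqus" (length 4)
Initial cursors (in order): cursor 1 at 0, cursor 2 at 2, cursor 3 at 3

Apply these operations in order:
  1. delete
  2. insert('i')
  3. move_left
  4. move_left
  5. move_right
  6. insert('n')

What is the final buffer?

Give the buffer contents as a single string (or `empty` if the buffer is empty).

After op 1 (delete): buffer="ps" (len 2), cursors c1@0 c2@1 c3@1, authorship ..
After op 2 (insert('i')): buffer="ipiis" (len 5), cursors c1@1 c2@4 c3@4, authorship 1.23.
After op 3 (move_left): buffer="ipiis" (len 5), cursors c1@0 c2@3 c3@3, authorship 1.23.
After op 4 (move_left): buffer="ipiis" (len 5), cursors c1@0 c2@2 c3@2, authorship 1.23.
After op 5 (move_right): buffer="ipiis" (len 5), cursors c1@1 c2@3 c3@3, authorship 1.23.
After op 6 (insert('n')): buffer="inpinnis" (len 8), cursors c1@2 c2@6 c3@6, authorship 11.2233.

Answer: inpinnis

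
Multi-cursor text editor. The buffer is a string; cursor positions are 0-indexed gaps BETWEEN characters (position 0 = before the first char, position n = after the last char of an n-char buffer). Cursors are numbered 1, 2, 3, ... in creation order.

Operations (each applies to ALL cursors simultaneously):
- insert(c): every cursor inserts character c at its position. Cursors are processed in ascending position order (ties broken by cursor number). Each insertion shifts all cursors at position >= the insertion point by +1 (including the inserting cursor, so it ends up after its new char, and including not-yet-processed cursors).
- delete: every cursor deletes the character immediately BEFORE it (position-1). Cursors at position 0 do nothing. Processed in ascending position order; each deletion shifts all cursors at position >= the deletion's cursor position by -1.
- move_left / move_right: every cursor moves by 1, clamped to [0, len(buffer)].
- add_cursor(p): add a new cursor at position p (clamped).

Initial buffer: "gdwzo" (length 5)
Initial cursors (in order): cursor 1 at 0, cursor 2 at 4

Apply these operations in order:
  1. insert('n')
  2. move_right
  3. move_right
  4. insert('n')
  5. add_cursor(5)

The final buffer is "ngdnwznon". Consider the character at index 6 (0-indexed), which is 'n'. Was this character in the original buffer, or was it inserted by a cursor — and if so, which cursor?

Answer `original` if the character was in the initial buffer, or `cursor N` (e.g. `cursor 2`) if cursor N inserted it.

After op 1 (insert('n')): buffer="ngdwzno" (len 7), cursors c1@1 c2@6, authorship 1....2.
After op 2 (move_right): buffer="ngdwzno" (len 7), cursors c1@2 c2@7, authorship 1....2.
After op 3 (move_right): buffer="ngdwzno" (len 7), cursors c1@3 c2@7, authorship 1....2.
After op 4 (insert('n')): buffer="ngdnwznon" (len 9), cursors c1@4 c2@9, authorship 1..1..2.2
After op 5 (add_cursor(5)): buffer="ngdnwznon" (len 9), cursors c1@4 c3@5 c2@9, authorship 1..1..2.2
Authorship (.=original, N=cursor N): 1 . . 1 . . 2 . 2
Index 6: author = 2

Answer: cursor 2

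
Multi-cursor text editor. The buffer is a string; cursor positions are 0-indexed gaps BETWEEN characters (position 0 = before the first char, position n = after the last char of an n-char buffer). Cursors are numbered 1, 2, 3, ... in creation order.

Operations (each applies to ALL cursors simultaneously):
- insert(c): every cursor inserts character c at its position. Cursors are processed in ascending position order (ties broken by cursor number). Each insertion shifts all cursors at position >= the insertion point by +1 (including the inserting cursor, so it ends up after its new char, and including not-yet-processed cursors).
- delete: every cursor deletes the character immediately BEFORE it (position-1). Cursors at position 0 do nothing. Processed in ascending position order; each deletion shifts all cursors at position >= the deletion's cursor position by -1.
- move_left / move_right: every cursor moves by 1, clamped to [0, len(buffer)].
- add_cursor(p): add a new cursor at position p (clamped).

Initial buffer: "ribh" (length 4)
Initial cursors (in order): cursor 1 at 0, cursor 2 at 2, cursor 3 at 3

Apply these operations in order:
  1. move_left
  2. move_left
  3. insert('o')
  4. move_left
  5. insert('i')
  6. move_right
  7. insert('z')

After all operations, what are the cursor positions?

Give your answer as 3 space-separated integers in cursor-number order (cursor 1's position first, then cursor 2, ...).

Answer: 6 6 10

Derivation:
After op 1 (move_left): buffer="ribh" (len 4), cursors c1@0 c2@1 c3@2, authorship ....
After op 2 (move_left): buffer="ribh" (len 4), cursors c1@0 c2@0 c3@1, authorship ....
After op 3 (insert('o')): buffer="ooroibh" (len 7), cursors c1@2 c2@2 c3@4, authorship 12.3...
After op 4 (move_left): buffer="ooroibh" (len 7), cursors c1@1 c2@1 c3@3, authorship 12.3...
After op 5 (insert('i')): buffer="oiiorioibh" (len 10), cursors c1@3 c2@3 c3@6, authorship 1122.33...
After op 6 (move_right): buffer="oiiorioibh" (len 10), cursors c1@4 c2@4 c3@7, authorship 1122.33...
After op 7 (insert('z')): buffer="oiiozzriozibh" (len 13), cursors c1@6 c2@6 c3@10, authorship 112212.333...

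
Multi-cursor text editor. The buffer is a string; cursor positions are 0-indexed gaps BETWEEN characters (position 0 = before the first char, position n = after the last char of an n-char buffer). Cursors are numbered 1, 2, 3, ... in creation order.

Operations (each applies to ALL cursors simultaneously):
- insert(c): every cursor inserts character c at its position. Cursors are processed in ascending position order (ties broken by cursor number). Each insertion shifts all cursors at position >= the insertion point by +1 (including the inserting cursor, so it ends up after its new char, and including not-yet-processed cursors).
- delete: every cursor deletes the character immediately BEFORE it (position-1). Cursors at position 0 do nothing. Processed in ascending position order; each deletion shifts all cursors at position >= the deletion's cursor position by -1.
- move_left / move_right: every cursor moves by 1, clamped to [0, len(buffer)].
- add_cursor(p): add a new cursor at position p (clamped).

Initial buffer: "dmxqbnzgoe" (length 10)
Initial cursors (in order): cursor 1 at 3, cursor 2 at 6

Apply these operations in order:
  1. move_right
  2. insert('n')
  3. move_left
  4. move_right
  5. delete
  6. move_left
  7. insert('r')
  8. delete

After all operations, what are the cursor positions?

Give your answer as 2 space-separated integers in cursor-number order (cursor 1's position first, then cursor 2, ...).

After op 1 (move_right): buffer="dmxqbnzgoe" (len 10), cursors c1@4 c2@7, authorship ..........
After op 2 (insert('n')): buffer="dmxqnbnzngoe" (len 12), cursors c1@5 c2@9, authorship ....1...2...
After op 3 (move_left): buffer="dmxqnbnzngoe" (len 12), cursors c1@4 c2@8, authorship ....1...2...
After op 4 (move_right): buffer="dmxqnbnzngoe" (len 12), cursors c1@5 c2@9, authorship ....1...2...
After op 5 (delete): buffer="dmxqbnzgoe" (len 10), cursors c1@4 c2@7, authorship ..........
After op 6 (move_left): buffer="dmxqbnzgoe" (len 10), cursors c1@3 c2@6, authorship ..........
After op 7 (insert('r')): buffer="dmxrqbnrzgoe" (len 12), cursors c1@4 c2@8, authorship ...1...2....
After op 8 (delete): buffer="dmxqbnzgoe" (len 10), cursors c1@3 c2@6, authorship ..........

Answer: 3 6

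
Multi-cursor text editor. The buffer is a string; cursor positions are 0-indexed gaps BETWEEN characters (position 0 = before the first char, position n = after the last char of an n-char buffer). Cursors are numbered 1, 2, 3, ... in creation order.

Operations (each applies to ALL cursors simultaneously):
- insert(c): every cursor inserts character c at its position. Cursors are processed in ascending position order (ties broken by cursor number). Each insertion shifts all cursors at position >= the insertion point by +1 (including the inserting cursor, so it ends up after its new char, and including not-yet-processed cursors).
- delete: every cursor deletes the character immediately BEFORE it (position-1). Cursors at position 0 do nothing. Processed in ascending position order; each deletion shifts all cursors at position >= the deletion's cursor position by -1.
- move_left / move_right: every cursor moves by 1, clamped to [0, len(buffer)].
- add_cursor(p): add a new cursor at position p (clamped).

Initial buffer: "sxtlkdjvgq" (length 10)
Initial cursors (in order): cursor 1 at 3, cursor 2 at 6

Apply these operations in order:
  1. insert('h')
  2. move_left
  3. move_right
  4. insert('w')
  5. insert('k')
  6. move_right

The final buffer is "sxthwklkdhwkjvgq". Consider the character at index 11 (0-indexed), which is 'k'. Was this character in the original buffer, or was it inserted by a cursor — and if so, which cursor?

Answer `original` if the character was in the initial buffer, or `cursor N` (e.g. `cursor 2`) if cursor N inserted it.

Answer: cursor 2

Derivation:
After op 1 (insert('h')): buffer="sxthlkdhjvgq" (len 12), cursors c1@4 c2@8, authorship ...1...2....
After op 2 (move_left): buffer="sxthlkdhjvgq" (len 12), cursors c1@3 c2@7, authorship ...1...2....
After op 3 (move_right): buffer="sxthlkdhjvgq" (len 12), cursors c1@4 c2@8, authorship ...1...2....
After op 4 (insert('w')): buffer="sxthwlkdhwjvgq" (len 14), cursors c1@5 c2@10, authorship ...11...22....
After op 5 (insert('k')): buffer="sxthwklkdhwkjvgq" (len 16), cursors c1@6 c2@12, authorship ...111...222....
After op 6 (move_right): buffer="sxthwklkdhwkjvgq" (len 16), cursors c1@7 c2@13, authorship ...111...222....
Authorship (.=original, N=cursor N): . . . 1 1 1 . . . 2 2 2 . . . .
Index 11: author = 2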